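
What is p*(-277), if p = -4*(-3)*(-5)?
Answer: 16620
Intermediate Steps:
p = -60 (p = 12*(-5) = -60)
p*(-277) = -60*(-277) = 16620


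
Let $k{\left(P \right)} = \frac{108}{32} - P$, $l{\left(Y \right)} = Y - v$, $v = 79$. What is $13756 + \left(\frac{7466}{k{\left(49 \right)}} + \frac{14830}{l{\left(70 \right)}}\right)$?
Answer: $\frac{39237958}{3285} \approx 11945.0$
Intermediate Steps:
$l{\left(Y \right)} = -79 + Y$ ($l{\left(Y \right)} = Y - 79 = -79 + Y$)
$k{\left(P \right)} = \frac{27}{8} - P$ ($k{\left(P \right)} = 108 \cdot \frac{1}{32} - P = \frac{27}{8} - P$)
$13756 + \left(\frac{7466}{k{\left(49 \right)}} + \frac{14830}{l{\left(70 \right)}}\right) = 13756 + \left(\frac{7466}{\frac{27}{8} - 49} + \frac{14830}{-79 + 70}\right) = 13756 + \left(\frac{7466}{\frac{27}{8} - 49} + \frac{14830}{-9}\right) = 13756 + \left(\frac{7466}{- \frac{365}{8}} + 14830 \left(- \frac{1}{9}\right)\right) = 13756 + \left(7466 \left(- \frac{8}{365}\right) - \frac{14830}{9}\right) = 13756 - \frac{5950502}{3285} = \frac{39237958}{3285}$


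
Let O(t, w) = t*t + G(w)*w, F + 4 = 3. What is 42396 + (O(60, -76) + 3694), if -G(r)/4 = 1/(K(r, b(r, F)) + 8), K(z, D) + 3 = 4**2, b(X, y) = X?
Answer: 1043794/21 ≈ 49705.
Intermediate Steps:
F = -1 (F = -4 + 3 = -1)
K(z, D) = 13 (K(z, D) = -3 + 4**2 = -3 + 16 = 13)
G(r) = -4/21 (G(r) = -4/(13 + 8) = -4/21)
O(t, w) = t**2 - 4*w/21 (O(t, w) = t*t - 4*w/21 = t**2 - 4*w/21)
42396 + (O(60, -76) + 3694) = 42396 + ((60**2 - 4/21*(-76)) + 3694) = 42396 + ((3600 + 304/21) + 3694) = 42396 + (75904/21 + 3694) = 42396 + 153478/21 = 1043794/21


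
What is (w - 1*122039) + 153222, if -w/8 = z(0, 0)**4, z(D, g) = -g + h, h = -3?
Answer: 30535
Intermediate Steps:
z(D, g) = -3 - g (z(D, g) = -g - 3 = -3 - g)
w = -648 (w = -8*(-3 - 1*0)**4 = -8*(-3 + 0)**4 = -8*(-3)**4 = -8*81 = -648)
(w - 1*122039) + 153222 = (-648 - 1*122039) + 153222 = (-648 - 122039) + 153222 = -122687 + 153222 = 30535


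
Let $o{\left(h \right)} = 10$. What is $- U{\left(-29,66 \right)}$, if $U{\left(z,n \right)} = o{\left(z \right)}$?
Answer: $-10$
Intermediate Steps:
$U{\left(z,n \right)} = 10$
$- U{\left(-29,66 \right)} = \left(-1\right) 10 = -10$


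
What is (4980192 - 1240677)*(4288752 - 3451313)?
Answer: 3131615702085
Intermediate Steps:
(4980192 - 1240677)*(4288752 - 3451313) = 3739515*837439 = 3131615702085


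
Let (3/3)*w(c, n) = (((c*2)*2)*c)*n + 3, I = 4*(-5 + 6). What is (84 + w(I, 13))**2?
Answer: 844561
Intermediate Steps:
I = 4 (I = 4*1 = 4)
w(c, n) = 3 + 4*n*c**2 (w(c, n) = (((c*2)*2)*c)*n + 3 = (((2*c)*2)*c)*n + 3 = ((4*c)*c)*n + 3 = (4*c**2)*n + 3 = 4*n*c**2 + 3 = 3 + 4*n*c**2)
(84 + w(I, 13))**2 = (84 + (3 + 4*13*4**2))**2 = (84 + (3 + 4*13*16))**2 = (84 + (3 + 832))**2 = (84 + 835)**2 = 919**2 = 844561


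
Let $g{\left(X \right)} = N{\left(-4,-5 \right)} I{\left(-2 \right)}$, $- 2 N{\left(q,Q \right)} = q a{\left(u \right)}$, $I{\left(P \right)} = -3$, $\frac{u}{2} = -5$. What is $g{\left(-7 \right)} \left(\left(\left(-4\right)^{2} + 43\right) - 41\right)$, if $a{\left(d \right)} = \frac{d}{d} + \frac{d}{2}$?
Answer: $432$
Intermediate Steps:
$u = -10$ ($u = 2 \left(-5\right) = -10$)
$a{\left(d \right)} = 1 + \frac{d}{2}$ ($a{\left(d \right)} = 1 + d \frac{1}{2} = 1 + \frac{d}{2}$)
$N{\left(q,Q \right)} = 2 q$ ($N{\left(q,Q \right)} = - \frac{q \left(1 + \frac{1}{2} \left(-10\right)\right)}{2} = - \frac{q \left(1 - 5\right)}{2} = - \frac{q \left(-4\right)}{2} = - \frac{\left(-4\right) q}{2} = 2 q$)
$g{\left(X \right)} = 24$ ($g{\left(X \right)} = 2 \left(-4\right) \left(-3\right) = \left(-8\right) \left(-3\right) = 24$)
$g{\left(-7 \right)} \left(\left(\left(-4\right)^{2} + 43\right) - 41\right) = 24 \left(\left(\left(-4\right)^{2} + 43\right) - 41\right) = 24 \left(\left(16 + 43\right) - 41\right) = 24 \left(59 - 41\right) = 24 \cdot 18 = 432$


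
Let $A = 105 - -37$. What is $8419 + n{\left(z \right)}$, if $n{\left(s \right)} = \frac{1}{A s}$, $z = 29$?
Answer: $\frac{34669443}{4118} \approx 8419.0$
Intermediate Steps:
$A = 142$ ($A = 105 + 37 = 142$)
$n{\left(s \right)} = \frac{1}{142 s}$
$8419 + n{\left(z \right)} = 8419 + \frac{1}{142 \cdot 29} = 8419 + \frac{1}{142} \cdot \frac{1}{29} = 8419 + \frac{1}{4118} = \frac{34669443}{4118}$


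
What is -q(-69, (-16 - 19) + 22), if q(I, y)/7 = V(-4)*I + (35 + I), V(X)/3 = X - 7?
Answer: -15701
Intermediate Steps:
V(X) = -21 + 3*X (V(X) = 3*(X - 7) = 3*(-7 + X) = -21 + 3*X)
q(I, y) = 245 - 224*I (q(I, y) = 7*((-21 + 3*(-4))*I + (35 + I)) = 7*((-21 - 12)*I + (35 + I)) = 7*(-33*I + (35 + I)) = 7*(35 - 32*I) = 245 - 224*I)
-q(-69, (-16 - 19) + 22) = -(245 - 224*(-69)) = -(245 + 15456) = -1*15701 = -15701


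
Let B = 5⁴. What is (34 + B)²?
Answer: 434281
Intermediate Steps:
B = 625
(34 + B)² = (34 + 625)² = 659² = 434281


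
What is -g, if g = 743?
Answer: -743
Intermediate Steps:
-g = -1*743 = -743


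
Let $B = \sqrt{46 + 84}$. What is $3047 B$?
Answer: $3047 \sqrt{130} \approx 34741.0$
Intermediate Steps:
$B = \sqrt{130} \approx 11.402$
$3047 B = 3047 \sqrt{130}$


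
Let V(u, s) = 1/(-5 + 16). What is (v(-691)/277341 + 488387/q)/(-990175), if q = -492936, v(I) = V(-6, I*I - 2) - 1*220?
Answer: 497046513607/496349971453584600 ≈ 1.0014e-6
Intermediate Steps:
V(u, s) = 1/11
v(I) = -2419/11 (v(I) = 1/11 - 1*220 = 1/11 - 220 = -2419/11)
(v(-691)/277341 + 488387/q)/(-990175) = (-2419/11/277341 + 488387/(-492936))/(-990175) = (-2419/11*1/277341 + 488387*(-1/492936))*(-1/990175) = (-2419/3050751 - 488387/492936)*(-1/990175) = -497046513607/501274998312*(-1/990175) = 497046513607/496349971453584600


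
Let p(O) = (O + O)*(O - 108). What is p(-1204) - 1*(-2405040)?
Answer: 5564336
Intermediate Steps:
p(O) = 2*O*(-108 + O) (p(O) = (2*O)*(-108 + O) = 2*O*(-108 + O))
p(-1204) - 1*(-2405040) = 2*(-1204)*(-108 - 1204) - 1*(-2405040) = 2*(-1204)*(-1312) + 2405040 = 3159296 + 2405040 = 5564336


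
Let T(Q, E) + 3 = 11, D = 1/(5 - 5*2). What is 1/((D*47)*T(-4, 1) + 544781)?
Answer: 5/2723529 ≈ 1.8359e-6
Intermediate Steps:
D = -1/5 (D = 1/(5 - 10) = 1/(-5) = -1/5 ≈ -0.20000)
T(Q, E) = 8 (T(Q, E) = -3 + 11 = 8)
1/((D*47)*T(-4, 1) + 544781) = 1/(-1/5*47*8 + 544781) = 1/(-47/5*8 + 544781) = 1/(-376/5 + 544781) = 1/(2723529/5) = 5/2723529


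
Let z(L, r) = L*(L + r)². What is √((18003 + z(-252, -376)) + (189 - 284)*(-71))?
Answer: 2*I*√24840005 ≈ 9968.0*I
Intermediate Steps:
√((18003 + z(-252, -376)) + (189 - 284)*(-71)) = √((18003 - 252*(-252 - 376)²) + (189 - 284)*(-71)) = √((18003 - 252*(-628)²) - 95*(-71)) = √((18003 - 252*394384) + 6745) = √((18003 - 99384768) + 6745) = √(-99366765 + 6745) = √(-99360020) = 2*I*√24840005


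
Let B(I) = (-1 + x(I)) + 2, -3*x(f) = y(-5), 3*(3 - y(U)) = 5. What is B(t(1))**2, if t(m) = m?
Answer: 25/81 ≈ 0.30864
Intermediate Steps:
y(U) = 4/3 (y(U) = 3 - 1/3*5 = 3 - 5/3 = 4/3)
x(f) = -4/9 (x(f) = -1/3*4/3 = -4/9)
B(I) = 5/9 (B(I) = (-1 - 4/9) + 2 = -13/9 + 2 = 5/9)
B(t(1))**2 = (5/9)**2 = 25/81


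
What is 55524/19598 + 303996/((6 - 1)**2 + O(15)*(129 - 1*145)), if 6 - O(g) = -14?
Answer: -2970667014/2890705 ≈ -1027.7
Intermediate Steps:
O(g) = 20 (O(g) = 6 - 1*(-14) = 6 + 14 = 20)
55524/19598 + 303996/((6 - 1)**2 + O(15)*(129 - 1*145)) = 55524/19598 + 303996/((6 - 1)**2 + 20*(129 - 1*145)) = 55524*(1/19598) + 303996/(5**2 + 20*(129 - 145)) = 27762/9799 + 303996/(25 + 20*(-16)) = 27762/9799 + 303996/(25 - 320) = 27762/9799 + 303996/(-295) = 27762/9799 + 303996*(-1/295) = 27762/9799 - 303996/295 = -2970667014/2890705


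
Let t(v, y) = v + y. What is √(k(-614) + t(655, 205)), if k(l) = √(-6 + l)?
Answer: √(860 + 2*I*√155) ≈ 29.329 + 0.4245*I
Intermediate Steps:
√(k(-614) + t(655, 205)) = √(√(-6 - 614) + (655 + 205)) = √(√(-620) + 860) = √(2*I*√155 + 860) = √(860 + 2*I*√155)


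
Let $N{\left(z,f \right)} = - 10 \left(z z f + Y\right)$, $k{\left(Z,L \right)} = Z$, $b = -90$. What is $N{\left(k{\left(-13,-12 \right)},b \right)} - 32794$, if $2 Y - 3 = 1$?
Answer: $119286$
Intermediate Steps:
$Y = 2$ ($Y = \frac{3}{2} + \frac{1}{2} \cdot 1 = \frac{3}{2} + \frac{1}{2} = 2$)
$N{\left(z,f \right)} = -20 - 10 f z^{2}$ ($N{\left(z,f \right)} = - 10 \left(z z f + 2\right) = - 10 \left(z^{2} f + 2\right) = - 10 \left(f z^{2} + 2\right) = - 10 \left(2 + f z^{2}\right) = -20 - 10 f z^{2}$)
$N{\left(k{\left(-13,-12 \right)},b \right)} - 32794 = \left(-20 - - 900 \left(-13\right)^{2}\right) - 32794 = \left(-20 - \left(-900\right) 169\right) - 32794 = \left(-20 + 152100\right) - 32794 = 152080 - 32794 = 119286$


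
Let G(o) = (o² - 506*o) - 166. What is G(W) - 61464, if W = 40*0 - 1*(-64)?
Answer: -89918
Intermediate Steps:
W = 64 (W = 0 + 64 = 64)
G(o) = -166 + o² - 506*o
G(W) - 61464 = (-166 + 64² - 506*64) - 61464 = (-166 + 4096 - 32384) - 61464 = -28454 - 61464 = -89918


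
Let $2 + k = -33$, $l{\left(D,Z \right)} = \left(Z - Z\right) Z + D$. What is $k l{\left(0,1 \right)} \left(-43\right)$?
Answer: $0$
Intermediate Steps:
$l{\left(D,Z \right)} = D$ ($l{\left(D,Z \right)} = 0 Z + D = 0 + D = D$)
$k = -35$ ($k = -2 - 33 = -35$)
$k l{\left(0,1 \right)} \left(-43\right) = \left(-35\right) 0 \left(-43\right) = 0 \left(-43\right) = 0$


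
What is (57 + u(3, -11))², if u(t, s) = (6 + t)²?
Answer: 19044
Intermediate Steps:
(57 + u(3, -11))² = (57 + (6 + 3)²)² = (57 + 9²)² = (57 + 81)² = 138² = 19044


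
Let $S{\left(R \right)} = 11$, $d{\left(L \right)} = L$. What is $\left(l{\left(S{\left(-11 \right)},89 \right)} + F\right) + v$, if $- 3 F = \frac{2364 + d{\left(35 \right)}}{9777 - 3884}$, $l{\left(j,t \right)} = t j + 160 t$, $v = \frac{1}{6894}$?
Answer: $\frac{618286791889}{40626342} \approx 15219.0$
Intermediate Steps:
$v = \frac{1}{6894} \approx 0.00014505$
$l{\left(j,t \right)} = 160 t + j t$ ($l{\left(j,t \right)} = j t + 160 t = 160 t + j t$)
$F = - \frac{2399}{17679}$ ($F = - \frac{\left(2364 + 35\right) \frac{1}{9777 - 3884}}{3} = - \frac{2399 \cdot \frac{1}{5893}}{3} = \left(- \frac{1}{3}\right) \frac{2399}{5893} = - \frac{2399}{17679} \approx -0.1357$)
$\left(l{\left(S{\left(-11 \right)},89 \right)} + F\right) + v = \left(89 \left(160 + 11\right) - \frac{2399}{17679}\right) + \frac{1}{6894} = \left(89 \cdot 171 - \frac{2399}{17679}\right) + \frac{1}{6894} = \left(15219 - \frac{2399}{17679}\right) + \frac{1}{6894} = \frac{269054302}{17679} + \frac{1}{6894} = \frac{618286791889}{40626342}$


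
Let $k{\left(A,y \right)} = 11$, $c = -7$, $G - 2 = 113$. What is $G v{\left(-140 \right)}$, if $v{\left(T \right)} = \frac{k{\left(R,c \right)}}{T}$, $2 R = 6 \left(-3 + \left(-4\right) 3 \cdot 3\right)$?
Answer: $- \frac{253}{28} \approx -9.0357$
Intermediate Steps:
$G = 115$ ($G = 2 + 113 = 115$)
$R = -117$ ($R = \frac{6 \left(-3 + \left(-4\right) 3 \cdot 3\right)}{2} = \frac{6 \left(-3 - 36\right)}{2} = \frac{6 \left(-39\right)}{2} = \frac{1}{2} \left(-234\right) = -117$)
$v{\left(T \right)} = \frac{11}{T}$
$G v{\left(-140 \right)} = 115 \frac{11}{-140} = 115 \cdot 11 \left(- \frac{1}{140}\right) = 115 \left(- \frac{11}{140}\right) = - \frac{253}{28}$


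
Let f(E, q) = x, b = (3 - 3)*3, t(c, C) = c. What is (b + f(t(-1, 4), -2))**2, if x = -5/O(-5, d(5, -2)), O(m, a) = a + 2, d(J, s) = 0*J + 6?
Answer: 25/64 ≈ 0.39063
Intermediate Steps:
d(J, s) = 6 (d(J, s) = 0 + 6 = 6)
O(m, a) = 2 + a
b = 0 (b = 0*3 = 0)
x = -5/8 (x = -5/(2 + 6) = -5/8 ≈ -0.62500)
f(E, q) = -5/8
(b + f(t(-1, 4), -2))**2 = (0 - 5/8)**2 = (-5/8)**2 = 25/64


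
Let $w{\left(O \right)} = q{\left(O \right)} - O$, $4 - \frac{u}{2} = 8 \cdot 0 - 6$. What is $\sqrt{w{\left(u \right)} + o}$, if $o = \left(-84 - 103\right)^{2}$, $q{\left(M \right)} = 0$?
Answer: $\sqrt{34949} \approx 186.95$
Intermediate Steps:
$u = 20$ ($u = 8 - 2 \left(8 \cdot 0 - 6\right) = 8 - 2 \left(0 - 6\right) = 8 - -12 = 8 + 12 = 20$)
$o = 34969$ ($o = \left(-187\right)^{2} = 34969$)
$w{\left(O \right)} = - O$ ($w{\left(O \right)} = 0 - O = - O$)
$\sqrt{w{\left(u \right)} + o} = \sqrt{\left(-1\right) 20 + 34969} = \sqrt{-20 + 34969} = \sqrt{34949}$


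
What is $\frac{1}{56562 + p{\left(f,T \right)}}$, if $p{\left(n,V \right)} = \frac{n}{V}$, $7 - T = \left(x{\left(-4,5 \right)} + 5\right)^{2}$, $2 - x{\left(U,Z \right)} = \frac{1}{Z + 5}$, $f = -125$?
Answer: $\frac{4061}{229710782} \approx 1.7679 \cdot 10^{-5}$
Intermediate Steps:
$x{\left(U,Z \right)} = 2 - \frac{1}{5 + Z}$ ($x{\left(U,Z \right)} = 2 - \frac{1}{Z + 5} = 2 - \frac{1}{5 + Z}$)
$T = - \frac{4061}{100}$ ($T = 7 - \left(\frac{9 + 2 \cdot 5}{5 + 5} + 5\right)^{2} = 7 - \left(\frac{9 + 10}{10} + 5\right)^{2} = 7 - \left(\frac{1}{10} \cdot 19 + 5\right)^{2} = 7 - \left(\frac{19}{10} + 5\right)^{2} = 7 - \left(\frac{69}{10}\right)^{2} = 7 - \frac{4761}{100} = - \frac{4061}{100} \approx -40.61$)
$\frac{1}{56562 + p{\left(f,T \right)}} = \frac{1}{56562 - \frac{125}{- \frac{4061}{100}}} = \frac{1}{56562 - - \frac{12500}{4061}} = \frac{1}{56562 + \frac{12500}{4061}} = \frac{1}{\frac{229710782}{4061}} = \frac{4061}{229710782}$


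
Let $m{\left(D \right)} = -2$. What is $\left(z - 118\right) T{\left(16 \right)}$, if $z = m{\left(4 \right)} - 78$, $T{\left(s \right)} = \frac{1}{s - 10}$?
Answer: $-33$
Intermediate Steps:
$T{\left(s \right)} = \frac{1}{-10 + s}$
$z = -80$ ($z = -2 - 78 = -80$)
$\left(z - 118\right) T{\left(16 \right)} = \frac{-80 - 118}{-10 + 16} = - \frac{198}{6} = \left(-198\right) \frac{1}{6} = -33$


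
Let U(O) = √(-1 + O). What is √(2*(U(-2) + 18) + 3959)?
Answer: √(3995 + 2*I*√3) ≈ 63.206 + 0.0274*I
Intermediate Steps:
√(2*(U(-2) + 18) + 3959) = √(2*(√(-1 - 2) + 18) + 3959) = √(2*(√(-3) + 18) + 3959) = √(2*(I*√3 + 18) + 3959) = √(2*(18 + I*√3) + 3959) = √((36 + 2*I*√3) + 3959) = √(3995 + 2*I*√3)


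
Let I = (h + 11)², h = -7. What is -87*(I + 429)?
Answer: -38715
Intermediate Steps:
I = 16 (I = (-7 + 11)² = 4² = 16)
-87*(I + 429) = -87*(16 + 429) = -87*445 = -38715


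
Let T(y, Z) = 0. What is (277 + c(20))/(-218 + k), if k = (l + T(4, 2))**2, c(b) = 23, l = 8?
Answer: -150/77 ≈ -1.9481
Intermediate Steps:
k = 64 (k = (8 + 0)**2 = 8**2 = 64)
(277 + c(20))/(-218 + k) = (277 + 23)/(-218 + 64) = 300/(-154) = 300*(-1/154) = -150/77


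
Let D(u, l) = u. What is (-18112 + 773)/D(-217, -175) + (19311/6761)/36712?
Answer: 614816352505/7694504792 ≈ 79.903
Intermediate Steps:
(-18112 + 773)/D(-217, -175) + (19311/6761)/36712 = (-18112 + 773)/(-217) + (19311/6761)/36712 = -17339*(-1/217) + (19311*(1/6761))*(1/36712) = 2477/31 + (19311/6761)*(1/36712) = 2477/31 + 19311/248209832 = 614816352505/7694504792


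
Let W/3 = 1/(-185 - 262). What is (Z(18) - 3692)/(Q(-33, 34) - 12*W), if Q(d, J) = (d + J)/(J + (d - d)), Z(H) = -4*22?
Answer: -19149480/557 ≈ -34380.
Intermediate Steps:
W = -1/149 (W = 3/(-185 - 262) = 3/(-447) = 3*(-1/447) = -1/149 ≈ -0.0067114)
Z(H) = -88
Q(d, J) = (J + d)/J (Q(d, J) = (J + d)/(J + 0) = (J + d)/J)
(Z(18) - 3692)/(Q(-33, 34) - 12*W) = (-88 - 3692)/((34 - 33)/34 - 12*(-1/149)) = -3780/((1/34)*1 + 12/149) = -3780/(1/34 + 12/149) = -3780/557/5066 = -3780*5066/557 = -19149480/557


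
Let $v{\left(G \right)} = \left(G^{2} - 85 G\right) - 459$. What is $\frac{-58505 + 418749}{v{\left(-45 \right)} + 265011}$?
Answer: $\frac{180122}{135201} \approx 1.3323$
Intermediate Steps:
$v{\left(G \right)} = -459 + G^{2} - 85 G$
$\frac{-58505 + 418749}{v{\left(-45 \right)} + 265011} = \frac{-58505 + 418749}{\left(-459 + \left(-45\right)^{2} - -3825\right) + 265011} = \frac{360244}{\left(-459 + 2025 + 3825\right) + 265011} = \frac{360244}{5391 + 265011} = \frac{360244}{270402} = 360244 \cdot \frac{1}{270402} = \frac{180122}{135201}$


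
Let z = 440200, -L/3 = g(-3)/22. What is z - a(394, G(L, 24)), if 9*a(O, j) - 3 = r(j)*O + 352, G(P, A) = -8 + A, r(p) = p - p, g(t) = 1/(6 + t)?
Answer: 3961445/9 ≈ 4.4016e+5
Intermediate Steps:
r(p) = 0
L = -1/22 (L = -3/((6 - 3)*22) = -3/(3*22) = -1/22 ≈ -0.045455)
a(O, j) = 355/9 (a(O, j) = ⅓ + (0*O + 352)/9 = ⅓ + (0 + 352)/9 = ⅓ + (⅑)*352 = ⅓ + 352/9 = 355/9)
z - a(394, G(L, 24)) = 440200 - 1*355/9 = 440200 - 355/9 = 3961445/9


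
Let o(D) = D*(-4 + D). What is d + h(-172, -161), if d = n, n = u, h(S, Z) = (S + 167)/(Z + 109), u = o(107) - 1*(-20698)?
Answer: 1649393/52 ≈ 31719.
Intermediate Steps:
u = 31719 (u = 107*(-4 + 107) - 1*(-20698) = 107*103 + 20698 = 11021 + 20698 = 31719)
h(S, Z) = (167 + S)/(109 + Z)
n = 31719
d = 31719
d + h(-172, -161) = 31719 + (167 - 172)/(109 - 161) = 31719 - 5/(-52) = 31719 - 1/52*(-5) = 31719 + 5/52 = 1649393/52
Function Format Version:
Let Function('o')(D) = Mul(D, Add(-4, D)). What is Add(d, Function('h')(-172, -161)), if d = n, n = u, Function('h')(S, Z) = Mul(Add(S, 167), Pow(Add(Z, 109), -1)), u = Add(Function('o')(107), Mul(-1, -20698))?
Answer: Rational(1649393, 52) ≈ 31719.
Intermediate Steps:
u = 31719 (u = Add(Mul(107, Add(-4, 107)), Mul(-1, -20698)) = Add(Mul(107, 103), 20698) = Add(11021, 20698) = 31719)
Function('h')(S, Z) = Mul(Pow(Add(109, Z), -1), Add(167, S)) (Function('h')(S, Z) = Mul(Add(167, S), Pow(Add(109, Z), -1)) = Mul(Pow(Add(109, Z), -1), Add(167, S)))
n = 31719
d = 31719
Add(d, Function('h')(-172, -161)) = Add(31719, Mul(Pow(Add(109, -161), -1), Add(167, -172))) = Add(31719, Mul(Pow(-52, -1), -5)) = Add(31719, Mul(Rational(-1, 52), -5)) = Add(31719, Rational(5, 52)) = Rational(1649393, 52)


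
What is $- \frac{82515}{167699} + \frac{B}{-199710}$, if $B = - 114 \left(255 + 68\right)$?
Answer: $- \frac{245334716}{797408745} \approx -0.30766$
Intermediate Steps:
$B = -36822$ ($B = \left(-114\right) 323 = -36822$)
$- \frac{82515}{167699} + \frac{B}{-199710} = - \frac{82515}{167699} - \frac{36822}{-199710} = \left(-82515\right) \frac{1}{167699} - - \frac{6137}{33285} = - \frac{82515}{167699} + \frac{6137}{33285} = - \frac{245334716}{797408745}$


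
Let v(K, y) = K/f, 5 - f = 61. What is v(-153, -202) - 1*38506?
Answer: -2156183/56 ≈ -38503.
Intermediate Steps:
f = -56 (f = 5 - 1*61 = 5 - 61 = -56)
v(K, y) = -K/56 (v(K, y) = K/(-56) = K*(-1/56) = -K/56)
v(-153, -202) - 1*38506 = -1/56*(-153) - 1*38506 = 153/56 - 38506 = -2156183/56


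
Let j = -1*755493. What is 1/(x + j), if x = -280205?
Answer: -1/1035698 ≈ -9.6553e-7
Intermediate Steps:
j = -755493
1/(x + j) = 1/(-280205 - 755493) = 1/(-1035698) = -1/1035698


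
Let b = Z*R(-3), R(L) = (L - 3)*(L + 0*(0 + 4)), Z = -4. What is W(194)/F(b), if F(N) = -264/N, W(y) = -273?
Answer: -819/11 ≈ -74.455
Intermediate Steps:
R(L) = L*(-3 + L) (R(L) = (-3 + L)*(L + 0*4) = (-3 + L)*(L + 0) = (-3 + L)*L = L*(-3 + L))
b = -72 (b = -(-12)*(-3 - 3) = -(-12)*(-6) = -4*18 = -72)
W(194)/F(b) = -273/((-264/(-72))) = -273/((-264*(-1/72))) = -273/11/3 = -273*3/11 = -819/11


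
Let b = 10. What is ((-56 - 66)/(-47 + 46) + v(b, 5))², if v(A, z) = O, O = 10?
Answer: 17424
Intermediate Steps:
v(A, z) = 10
((-56 - 66)/(-47 + 46) + v(b, 5))² = ((-56 - 66)/(-47 + 46) + 10)² = (-122/(-1) + 10)² = (-122*(-1) + 10)² = (122 + 10)² = 132² = 17424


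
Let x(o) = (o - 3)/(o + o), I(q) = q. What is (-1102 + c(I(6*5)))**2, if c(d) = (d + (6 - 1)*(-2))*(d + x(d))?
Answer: 243049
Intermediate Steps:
x(o) = (-3 + o)/(2*o) (x(o) = (-3 + o)/((2*o)) = (-3 + o)*(1/(2*o)) = (-3 + o)/(2*o))
c(d) = (-10 + d)*(d + (-3 + d)/(2*d)) (c(d) = (d + (6 - 1)*(-2))*(d + (-3 + d)/(2*d)) = (d + 5*(-2))*(d + (-3 + d)/(2*d)) = (d - 10)*(d + (-3 + d)/(2*d)) = (-10 + d)*(d + (-3 + d)/(2*d)))
(-1102 + c(I(6*5)))**2 = (-1102 + (-13/2 + (6*5)**2 + 15/((6*5)) - 57*5))**2 = (-1102 + (-13/2 + 30**2 + 15/30 - 19/2*30))**2 = (-1102 + (-13/2 + 900 + 15*(1/30) - 285))**2 = (-1102 + (-13/2 + 900 + 1/2 - 285))**2 = (-1102 + 609)**2 = (-493)**2 = 243049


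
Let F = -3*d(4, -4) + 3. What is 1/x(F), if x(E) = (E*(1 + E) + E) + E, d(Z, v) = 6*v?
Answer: 1/5850 ≈ 0.00017094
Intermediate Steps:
F = 75 (F = -18*(-4) + 3 = -3*(-24) + 3 = 72 + 3 = 75)
x(E) = 2*E + E*(1 + E) (x(E) = (E + E*(1 + E)) + E = 2*E + E*(1 + E))
1/x(F) = 1/(75*(3 + 75)) = 1/(75*78) = 1/5850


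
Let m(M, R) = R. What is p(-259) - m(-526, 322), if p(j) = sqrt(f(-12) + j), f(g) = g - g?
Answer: -322 + I*sqrt(259) ≈ -322.0 + 16.093*I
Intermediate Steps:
f(g) = 0
p(j) = sqrt(j) (p(j) = sqrt(0 + j) = sqrt(j))
p(-259) - m(-526, 322) = sqrt(-259) - 1*322 = I*sqrt(259) - 322 = -322 + I*sqrt(259)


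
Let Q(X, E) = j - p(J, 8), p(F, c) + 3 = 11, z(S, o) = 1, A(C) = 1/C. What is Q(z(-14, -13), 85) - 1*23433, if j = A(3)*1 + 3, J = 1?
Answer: -70313/3 ≈ -23438.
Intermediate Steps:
p(F, c) = 8 (p(F, c) = -3 + 11 = 8)
j = 10/3 (j = 1/3 + 3 = 10/3 ≈ 3.3333)
Q(X, E) = -14/3 (Q(X, E) = 10/3 - 1*8 = 10/3 - 8 = -14/3)
Q(z(-14, -13), 85) - 1*23433 = -14/3 - 1*23433 = -14/3 - 23433 = -70313/3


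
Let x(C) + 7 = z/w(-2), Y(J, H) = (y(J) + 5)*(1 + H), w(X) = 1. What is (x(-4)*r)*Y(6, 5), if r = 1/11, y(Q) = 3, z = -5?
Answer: -576/11 ≈ -52.364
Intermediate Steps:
r = 1/11 ≈ 0.090909
Y(J, H) = 8 + 8*H (Y(J, H) = (3 + 5)*(1 + H) = 8*(1 + H) = 8 + 8*H)
x(C) = -12 (x(C) = -7 - 5/1 = -7 - 5*1 = -7 - 5 = -12)
(x(-4)*r)*Y(6, 5) = (-12*1/11)*(8 + 8*5) = -12*(8 + 40)/11 = -12/11*48 = -576/11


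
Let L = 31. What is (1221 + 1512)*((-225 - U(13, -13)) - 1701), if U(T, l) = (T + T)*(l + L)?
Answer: -6542802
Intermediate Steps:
U(T, l) = 2*T*(31 + l) (U(T, l) = (T + T)*(l + 31) = (2*T)*(31 + l) = 2*T*(31 + l))
(1221 + 1512)*((-225 - U(13, -13)) - 1701) = (1221 + 1512)*((-225 - 2*13*(31 - 13)) - 1701) = 2733*((-225 - 2*13*18) - 1701) = 2733*((-225 - 1*468) - 1701) = 2733*((-225 - 468) - 1701) = 2733*(-693 - 1701) = 2733*(-2394) = -6542802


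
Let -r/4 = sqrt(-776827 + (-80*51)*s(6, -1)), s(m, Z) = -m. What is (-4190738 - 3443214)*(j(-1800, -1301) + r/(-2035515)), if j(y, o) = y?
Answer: 13741113600 - 30535808*I*sqrt(752347)/2035515 ≈ 1.3741e+10 - 13012.0*I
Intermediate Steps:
r = -4*I*sqrt(752347) (r = -4*sqrt(-776827 + (-80*51)*(-1*6)) = -4*sqrt(-776827 - 4080*(-6)) = -4*sqrt(-776827 + 24480) = -4*I*sqrt(752347) ≈ -3469.5*I)
(-4190738 - 3443214)*(j(-1800, -1301) + r/(-2035515)) = (-4190738 - 3443214)*(-1800 - 4*I*sqrt(752347)/(-2035515)) = -7633952*(-1800 - 4*I*sqrt(752347)*(-1/2035515)) = -7633952*(-1800 + 4*I*sqrt(752347)/2035515) = 13741113600 - 30535808*I*sqrt(752347)/2035515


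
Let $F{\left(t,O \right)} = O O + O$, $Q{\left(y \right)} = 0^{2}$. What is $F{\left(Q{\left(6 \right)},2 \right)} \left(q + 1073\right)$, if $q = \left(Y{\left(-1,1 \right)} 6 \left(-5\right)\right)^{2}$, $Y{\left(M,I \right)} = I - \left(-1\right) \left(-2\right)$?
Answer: $11838$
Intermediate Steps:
$Y{\left(M,I \right)} = -2 + I$ ($Y{\left(M,I \right)} = I - 2 = -2 + I$)
$Q{\left(y \right)} = 0$
$F{\left(t,O \right)} = O + O^{2}$ ($F{\left(t,O \right)} = O^{2} + O = O + O^{2}$)
$q = 900$ ($q = \left(\left(-2 + 1\right) 6 \left(-5\right)\right)^{2} = \left(\left(-1\right) 6 \left(-5\right)\right)^{2} = \left(\left(-6\right) \left(-5\right)\right)^{2} = 30^{2} = 900$)
$F{\left(Q{\left(6 \right)},2 \right)} \left(q + 1073\right) = 2 \left(1 + 2\right) \left(900 + 1073\right) = 2 \cdot 3 \cdot 1973 = 6 \cdot 1973 = 11838$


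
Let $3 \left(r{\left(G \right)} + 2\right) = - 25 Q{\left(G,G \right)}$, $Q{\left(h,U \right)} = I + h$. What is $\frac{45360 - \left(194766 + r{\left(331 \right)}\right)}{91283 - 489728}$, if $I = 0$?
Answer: $\frac{439937}{1195335} \approx 0.36804$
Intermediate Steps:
$Q{\left(h,U \right)} = h$ ($Q{\left(h,U \right)} = 0 + h = h$)
$r{\left(G \right)} = -2 - \frac{25 G}{3}$ ($r{\left(G \right)} = -2 + \frac{\left(-25\right) G}{3} = -2 - \frac{25 G}{3}$)
$\frac{45360 - \left(194766 + r{\left(331 \right)}\right)}{91283 - 489728} = \frac{45360 - \left(194764 - \frac{8275}{3}\right)}{91283 - 489728} = \frac{45360 - \frac{576017}{3}}{-398445} = \left(45360 - \frac{576017}{3}\right) \left(- \frac{1}{398445}\right) = \left(- \frac{439937}{3}\right) \left(- \frac{1}{398445}\right) = \frac{439937}{1195335}$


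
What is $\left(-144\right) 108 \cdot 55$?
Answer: $-855360$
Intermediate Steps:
$\left(-144\right) 108 \cdot 55 = \left(-15552\right) 55 = -855360$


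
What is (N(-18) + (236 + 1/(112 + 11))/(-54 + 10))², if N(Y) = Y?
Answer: 132135025/242064 ≈ 545.87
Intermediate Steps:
(N(-18) + (236 + 1/(112 + 11))/(-54 + 10))² = (-18 + (236 + 1/(112 + 11))/(-54 + 10))² = (-18 + (236 + 1/123)/(-44))² = (-18 + (236 + 1/123)*(-1/44))² = (-18 + (29029/123)*(-1/44))² = (-18 - 2639/492)² = (-11495/492)² = 132135025/242064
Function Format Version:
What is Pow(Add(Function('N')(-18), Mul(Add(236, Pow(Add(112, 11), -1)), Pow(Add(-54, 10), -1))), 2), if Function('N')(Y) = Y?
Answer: Rational(132135025, 242064) ≈ 545.87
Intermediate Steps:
Pow(Add(Function('N')(-18), Mul(Add(236, Pow(Add(112, 11), -1)), Pow(Add(-54, 10), -1))), 2) = Pow(Add(-18, Mul(Add(236, Pow(Add(112, 11), -1)), Pow(Add(-54, 10), -1))), 2) = Pow(Add(-18, Mul(Add(236, Pow(123, -1)), Pow(-44, -1))), 2) = Pow(Add(-18, Mul(Add(236, Rational(1, 123)), Rational(-1, 44))), 2) = Pow(Add(-18, Mul(Rational(29029, 123), Rational(-1, 44))), 2) = Pow(Add(-18, Rational(-2639, 492)), 2) = Pow(Rational(-11495, 492), 2) = Rational(132135025, 242064)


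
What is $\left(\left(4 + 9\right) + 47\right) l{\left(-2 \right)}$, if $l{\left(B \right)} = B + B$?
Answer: $-240$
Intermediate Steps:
$l{\left(B \right)} = 2 B$
$\left(\left(4 + 9\right) + 47\right) l{\left(-2 \right)} = \left(\left(4 + 9\right) + 47\right) 2 \left(-2\right) = \left(13 + 47\right) \left(-4\right) = 60 \left(-4\right) = -240$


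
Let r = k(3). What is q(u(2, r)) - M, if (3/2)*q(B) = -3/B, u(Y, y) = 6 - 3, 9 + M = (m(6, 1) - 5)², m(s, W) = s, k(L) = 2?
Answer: 22/3 ≈ 7.3333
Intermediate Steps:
r = 2
M = -8 (M = -9 + (6 - 5)² = -9 + 1² = -9 + 1 = -8)
u(Y, y) = 3
q(B) = -2/B (q(B) = 2*(-3/B)/3 = -2/B)
q(u(2, r)) - M = -2/3 - 1*(-8) = -2*⅓ + 8 = -⅔ + 8 = 22/3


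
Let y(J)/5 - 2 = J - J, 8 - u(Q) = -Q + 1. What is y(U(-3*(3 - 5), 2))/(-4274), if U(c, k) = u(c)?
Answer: -5/2137 ≈ -0.0023397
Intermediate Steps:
u(Q) = 7 + Q (u(Q) = 8 - (-Q + 1) = 8 - (1 - Q) = 8 + (-1 + Q) = 7 + Q)
U(c, k) = 7 + c
y(J) = 10 (y(J) = 10 + 5*(J - J) = 10 + 5*0 = 10 + 0 = 10)
y(U(-3*(3 - 5), 2))/(-4274) = 10/(-4274) = 10*(-1/4274) = -5/2137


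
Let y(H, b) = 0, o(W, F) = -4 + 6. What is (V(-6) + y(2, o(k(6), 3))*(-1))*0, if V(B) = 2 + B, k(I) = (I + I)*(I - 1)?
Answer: 0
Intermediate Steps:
k(I) = 2*I*(-1 + I) (k(I) = (2*I)*(-1 + I) = 2*I*(-1 + I))
o(W, F) = 2
(V(-6) + y(2, o(k(6), 3))*(-1))*0 = ((2 - 6) + 0*(-1))*0 = (-4 + 0)*0 = -4*0 = 0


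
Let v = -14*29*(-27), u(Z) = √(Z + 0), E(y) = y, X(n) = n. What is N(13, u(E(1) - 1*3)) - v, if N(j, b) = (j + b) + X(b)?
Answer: -10949 + 2*I*√2 ≈ -10949.0 + 2.8284*I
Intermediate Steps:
u(Z) = √Z
v = 10962 (v = -406*(-27) = 10962)
N(j, b) = j + 2*b (N(j, b) = (j + b) + b = (b + j) + b = j + 2*b)
N(13, u(E(1) - 1*3)) - v = (13 + 2*√(1 - 1*3)) - 1*10962 = (13 + 2*√(1 - 3)) - 10962 = (13 + 2*√(-2)) - 10962 = (13 + 2*(I*√2)) - 10962 = (13 + 2*I*√2) - 10962 = -10949 + 2*I*√2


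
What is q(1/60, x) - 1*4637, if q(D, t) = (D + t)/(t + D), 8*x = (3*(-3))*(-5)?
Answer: -4636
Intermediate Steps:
x = 45/8 (x = ((3*(-3))*(-5))/8 = (-9*(-5))/8 = (1/8)*45 = 45/8 ≈ 5.6250)
q(D, t) = 1 (q(D, t) = (D + t)/(D + t) = 1)
q(1/60, x) - 1*4637 = 1 - 1*4637 = 1 - 4637 = -4636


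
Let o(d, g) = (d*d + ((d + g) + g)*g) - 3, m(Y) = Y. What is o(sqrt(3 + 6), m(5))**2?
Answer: 5041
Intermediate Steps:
o(d, g) = -3 + d**2 + g*(d + 2*g) (o(d, g) = (d**2 + (d + 2*g)*g) - 3 = (d**2 + g*(d + 2*g)) - 3 = -3 + d**2 + g*(d + 2*g))
o(sqrt(3 + 6), m(5))**2 = (-3 + (sqrt(3 + 6))**2 + 2*5**2 + sqrt(3 + 6)*5)**2 = (-3 + (sqrt(9))**2 + 2*25 + sqrt(9)*5)**2 = (-3 + 3**2 + 50 + 3*5)**2 = (-3 + 9 + 50 + 15)**2 = 71**2 = 5041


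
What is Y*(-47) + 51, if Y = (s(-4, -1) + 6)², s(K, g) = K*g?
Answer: -4649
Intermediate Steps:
Y = 100 (Y = (-4*(-1) + 6)² = (4 + 6)² = 10² = 100)
Y*(-47) + 51 = 100*(-47) + 51 = -4700 + 51 = -4649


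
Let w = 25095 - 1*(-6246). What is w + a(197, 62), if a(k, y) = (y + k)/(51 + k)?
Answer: 7772827/248 ≈ 31342.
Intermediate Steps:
w = 31341 (w = 25095 + 6246 = 31341)
a(k, y) = (k + y)/(51 + k)
w + a(197, 62) = 31341 + (197 + 62)/(51 + 197) = 31341 + 259/248 = 7772827/248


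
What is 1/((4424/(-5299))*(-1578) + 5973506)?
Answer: 757/4522941338 ≈ 1.6737e-7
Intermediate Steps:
1/((4424/(-5299))*(-1578) + 5973506) = 1/((4424*(-1/5299))*(-1578) + 5973506) = 1/(-632/757*(-1578) + 5973506) = 1/(997296/757 + 5973506) = 1/(4522941338/757) = 757/4522941338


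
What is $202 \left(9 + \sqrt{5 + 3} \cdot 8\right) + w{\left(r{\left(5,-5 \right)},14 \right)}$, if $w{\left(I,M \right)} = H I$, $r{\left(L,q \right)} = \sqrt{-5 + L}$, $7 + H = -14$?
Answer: $1818 + 3232 \sqrt{2} \approx 6388.7$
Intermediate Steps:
$H = -21$ ($H = -7 - 14 = -21$)
$w{\left(I,M \right)} = - 21 I$
$202 \left(9 + \sqrt{5 + 3} \cdot 8\right) + w{\left(r{\left(5,-5 \right)},14 \right)} = 202 \left(9 + \sqrt{5 + 3} \cdot 8\right) - 21 \sqrt{-5 + 5} = 202 \left(9 + \sqrt{8} \cdot 8\right) - 21 \sqrt{0} = 202 \left(9 + 2 \sqrt{2} \cdot 8\right) - 0 = 202 \left(9 + 16 \sqrt{2}\right) + 0 = \left(1818 + 3232 \sqrt{2}\right) + 0 = 1818 + 3232 \sqrt{2}$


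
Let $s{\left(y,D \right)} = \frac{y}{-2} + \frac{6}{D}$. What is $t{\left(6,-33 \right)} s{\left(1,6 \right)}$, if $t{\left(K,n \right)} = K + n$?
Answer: $- \frac{27}{2} \approx -13.5$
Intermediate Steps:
$s{\left(y,D \right)} = \frac{6}{D} - \frac{y}{2}$ ($s{\left(y,D \right)} = y \left(- \frac{1}{2}\right) + \frac{6}{D} = - \frac{y}{2} + \frac{6}{D} = \frac{6}{D} - \frac{y}{2}$)
$t{\left(6,-33 \right)} s{\left(1,6 \right)} = \left(6 - 33\right) \left(\frac{6}{6} - \frac{1}{2}\right) = - 27 \left(6 \cdot \frac{1}{6} - \frac{1}{2}\right) = - 27 \left(1 - \frac{1}{2}\right) = \left(-27\right) \frac{1}{2} = - \frac{27}{2}$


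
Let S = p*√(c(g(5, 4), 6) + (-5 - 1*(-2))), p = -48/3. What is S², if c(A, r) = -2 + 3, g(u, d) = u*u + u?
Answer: -512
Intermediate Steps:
g(u, d) = u + u² (g(u, d) = u² + u = u + u²)
c(A, r) = 1
p = -16 (p = -48*⅓ = -16)
S = -16*I*√2 (S = -16*√(1 + (-5 - 1*(-2))) = -16*√(1 + (-5 + 2)) = -16*√(1 - 3) = -16*I*√2 ≈ -22.627*I)
S² = (-16*I*√2)² = -512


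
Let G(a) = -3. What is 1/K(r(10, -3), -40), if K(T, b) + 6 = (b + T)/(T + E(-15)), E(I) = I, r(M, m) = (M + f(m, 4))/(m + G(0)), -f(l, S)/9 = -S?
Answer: -68/265 ≈ -0.25660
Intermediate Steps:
f(l, S) = 9*S (f(l, S) = -(-9)*S = 9*S)
r(M, m) = (36 + M)/(-3 + m) (r(M, m) = (M + 9*4)/(m - 3) = (M + 36)/(-3 + m) = (36 + M)/(-3 + m))
K(T, b) = -6 + (T + b)/(-15 + T) (K(T, b) = -6 + (b + T)/(T - 15) = -6 + (T + b)/(-15 + T))
1/K(r(10, -3), -40) = 1/((90 - 40 - 5*(36 + 10)/(-3 - 3))/(-15 + (36 + 10)/(-3 - 3))) = 1/((90 - 40 - 5*46/(-6))/(-15 + 46/(-6))) = 1/((90 - 40 - (-5)*46/6)/(-15 - ⅙*46)) = 1/((90 - 40 - 5*(-23/3))/(-15 - 23/3)) = 1/((90 - 40 + 115/3)/(-68/3)) = 1/(-3/68*265/3) = 1/(-265/68) = -68/265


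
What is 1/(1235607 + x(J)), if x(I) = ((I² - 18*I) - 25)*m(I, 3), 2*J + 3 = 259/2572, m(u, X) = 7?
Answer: 26460736/32695662455703 ≈ 8.0930e-7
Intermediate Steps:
J = -7457/5144 (J = -3/2 + (259/2572)/2 = -3/2 + (259*(1/2572))/2 = -3/2 + (½)*(259/2572) = -3/2 + 259/5144 = -7457/5144 ≈ -1.4496)
x(I) = -175 - 126*I + 7*I² (x(I) = ((I² - 18*I) - 25)*7 = (-25 + I² - 18*I)*7 = -175 - 126*I + 7*I²)
1/(1235607 + x(J)) = 1/(1235607 + (-175 - 126*(-7457/5144) + 7*(-7457/5144)²)) = 1/(1235607 + (-175 + 469791/2572 + 7*(55606849/26460736))) = 1/(1235607 + (-175 + 469791/2572 + 389247943/26460736)) = 1/(1235607 + 591828951/26460736) = 1/(32695662455703/26460736) = 26460736/32695662455703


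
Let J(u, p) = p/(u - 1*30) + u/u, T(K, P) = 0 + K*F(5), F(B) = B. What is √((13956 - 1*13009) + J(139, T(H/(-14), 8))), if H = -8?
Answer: 4*√34494467/763 ≈ 30.790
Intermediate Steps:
T(K, P) = 5*K (T(K, P) = 0 + K*5 = 0 + 5*K = 5*K)
J(u, p) = 1 + p/(-30 + u) (J(u, p) = p/(u - 30) + 1 = p/(-30 + u) + 1 = 1 + p/(-30 + u))
√((13956 - 1*13009) + J(139, T(H/(-14), 8))) = √((13956 - 1*13009) + (-30 + 5*(-8/(-14)) + 139)/(-30 + 139)) = √((13956 - 13009) + (-30 + 5*(-8*(-1/14)) + 139)/109) = √(947 + (-30 + 5*(4/7) + 139)/109) = √(947 + (-30 + 20/7 + 139)/109) = √(947 + (1/109)*(783/7)) = √(947 + 783/763) = √(723344/763) = 4*√34494467/763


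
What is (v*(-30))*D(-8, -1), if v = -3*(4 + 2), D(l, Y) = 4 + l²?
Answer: 36720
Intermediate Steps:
v = -18 (v = -3*6 = -18)
(v*(-30))*D(-8, -1) = (-18*(-30))*(4 + (-8)²) = 540*(4 + 64) = 540*68 = 36720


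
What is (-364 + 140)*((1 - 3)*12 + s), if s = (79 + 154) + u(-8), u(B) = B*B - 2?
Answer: -60704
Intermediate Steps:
u(B) = -2 + B² (u(B) = B² - 2 = -2 + B²)
s = 295 (s = (79 + 154) + (-2 + (-8)²) = 233 + (-2 + 64) = 233 + 62 = 295)
(-364 + 140)*((1 - 3)*12 + s) = (-364 + 140)*((1 - 3)*12 + 295) = -224*(-2*12 + 295) = -224*(-24 + 295) = -224*271 = -60704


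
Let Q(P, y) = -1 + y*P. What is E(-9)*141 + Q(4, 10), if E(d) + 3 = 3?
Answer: 39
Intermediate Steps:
E(d) = 0 (E(d) = -3 + 3 = 0)
Q(P, y) = -1 + P*y
E(-9)*141 + Q(4, 10) = 0*141 + (-1 + 4*10) = 0 + (-1 + 40) = 0 + 39 = 39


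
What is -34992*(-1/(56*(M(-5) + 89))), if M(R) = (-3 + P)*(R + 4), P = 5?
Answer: 1458/203 ≈ 7.1823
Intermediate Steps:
M(R) = 8 + 2*R (M(R) = (-3 + 5)*(R + 4) = 2*(4 + R) = 8 + 2*R)
-34992*(-1/(56*(M(-5) + 89))) = -34992*(-1/(56*((8 + 2*(-5)) + 89))) = -34992*(-1/(56*((8 - 10) + 89))) = -34992*(-1/(56*(-2 + 89))) = -34992/(87*(-56)) = -34992/(-4872) = -34992*(-1/4872) = 1458/203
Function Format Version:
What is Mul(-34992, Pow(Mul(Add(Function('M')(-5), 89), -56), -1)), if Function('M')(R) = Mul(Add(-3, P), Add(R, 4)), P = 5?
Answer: Rational(1458, 203) ≈ 7.1823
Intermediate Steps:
Function('M')(R) = Add(8, Mul(2, R)) (Function('M')(R) = Mul(Add(-3, 5), Add(R, 4)) = Mul(2, Add(4, R)) = Add(8, Mul(2, R)))
Mul(-34992, Pow(Mul(Add(Function('M')(-5), 89), -56), -1)) = Mul(-34992, Pow(Mul(Add(Add(8, Mul(2, -5)), 89), -56), -1)) = Mul(-34992, Pow(Mul(Add(Add(8, -10), 89), -56), -1)) = Mul(-34992, Pow(Mul(Add(-2, 89), -56), -1)) = Mul(-34992, Pow(Mul(87, -56), -1)) = Mul(-34992, Pow(-4872, -1)) = Mul(-34992, Rational(-1, 4872)) = Rational(1458, 203)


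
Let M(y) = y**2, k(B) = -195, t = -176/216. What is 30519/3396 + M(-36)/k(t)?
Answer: 172221/73580 ≈ 2.3406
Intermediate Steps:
t = -22/27 (t = -176*1/216 = -22/27 ≈ -0.81481)
30519/3396 + M(-36)/k(t) = 30519/3396 + (-36)**2/(-195) = 30519*(1/3396) + 1296*(-1/195) = 10173/1132 - 432/65 = 172221/73580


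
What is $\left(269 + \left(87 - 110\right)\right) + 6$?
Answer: $252$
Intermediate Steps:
$\left(269 + \left(87 - 110\right)\right) + 6 = \left(269 - 23\right) + 6 = 246 + 6 = 252$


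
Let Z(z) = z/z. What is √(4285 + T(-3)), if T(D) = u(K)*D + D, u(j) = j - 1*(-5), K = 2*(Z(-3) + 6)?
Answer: 65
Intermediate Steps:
Z(z) = 1
K = 14 (K = 2*(1 + 6) = 2*7 = 14)
u(j) = 5 + j (u(j) = j + 5 = 5 + j)
T(D) = 20*D (T(D) = (5 + 14)*D + D = 19*D + D = 20*D)
√(4285 + T(-3)) = √(4285 + 20*(-3)) = √(4285 - 60) = √4225 = 65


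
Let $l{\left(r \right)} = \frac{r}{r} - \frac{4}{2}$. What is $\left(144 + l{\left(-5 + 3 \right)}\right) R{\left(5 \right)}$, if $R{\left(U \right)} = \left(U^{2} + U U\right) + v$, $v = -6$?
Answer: $6292$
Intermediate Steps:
$l{\left(r \right)} = -1$ ($l{\left(r \right)} = 1 - 2 = -1$)
$R{\left(U \right)} = -6 + 2 U^{2}$ ($R{\left(U \right)} = \left(U^{2} + U U\right) - 6 = \left(U^{2} + U^{2}\right) - 6 = 2 U^{2} - 6 = -6 + 2 U^{2}$)
$\left(144 + l{\left(-5 + 3 \right)}\right) R{\left(5 \right)} = \left(144 - 1\right) \left(-6 + 2 \cdot 5^{2}\right) = 143 \left(-6 + 2 \cdot 25\right) = 143 \left(-6 + 50\right) = 143 \cdot 44 = 6292$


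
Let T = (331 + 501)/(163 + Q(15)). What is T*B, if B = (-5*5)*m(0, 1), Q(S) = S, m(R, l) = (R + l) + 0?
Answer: -10400/89 ≈ -116.85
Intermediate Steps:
m(R, l) = R + l
B = -25 (B = (-5*5)*(0 + 1) = -25*1 = -25)
T = 416/89 (T = (331 + 501)/(163 + 15) = 832/178 = 832*(1/178) = 416/89 ≈ 4.6742)
T*B = (416/89)*(-25) = -10400/89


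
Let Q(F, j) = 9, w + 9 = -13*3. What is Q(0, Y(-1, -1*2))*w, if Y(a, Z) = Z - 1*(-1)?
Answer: -432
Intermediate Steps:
w = -48 (w = -9 - 13*3 = -9 - 39 = -48)
Y(a, Z) = 1 + Z (Y(a, Z) = Z + 1 = 1 + Z)
Q(0, Y(-1, -1*2))*w = 9*(-48) = -432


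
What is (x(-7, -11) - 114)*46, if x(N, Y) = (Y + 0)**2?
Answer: 322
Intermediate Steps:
x(N, Y) = Y**2
(x(-7, -11) - 114)*46 = ((-11)**2 - 114)*46 = (121 - 114)*46 = 7*46 = 322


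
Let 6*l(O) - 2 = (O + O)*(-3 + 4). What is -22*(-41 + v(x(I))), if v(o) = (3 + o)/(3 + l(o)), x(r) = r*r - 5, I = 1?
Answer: 913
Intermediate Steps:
l(O) = ⅓ + O/3 (l(O) = ⅓ + ((O + O)*(-3 + 4))/6 = ⅓ + ((2*O)*1)/6 = ⅓ + (2*O)/6 = ⅓ + O/3)
x(r) = -5 + r² (x(r) = r² - 5 = -5 + r²)
v(o) = (3 + o)/(10/3 + o/3) (v(o) = (3 + o)/(3 + (⅓ + o/3)) = (3 + o)/(10/3 + o/3))
-22*(-41 + v(x(I))) = -22*(-41 + 3*(3 + (-5 + 1²))/(10 + (-5 + 1²))) = -22*(-41 + 3*(3 + (-5 + 1))/(10 + (-5 + 1))) = -22*(-41 + 3*(3 - 4)/(10 - 4)) = -22*(-41 + 3*(-1)/6) = -22*(-41 + 3*(⅙)*(-1)) = -22*(-41 - ½) = -22*(-83/2) = 913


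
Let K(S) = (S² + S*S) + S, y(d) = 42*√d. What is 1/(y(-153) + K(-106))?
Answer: 11183/250253924 - 63*I*√17/250253924 ≈ 4.4687e-5 - 1.038e-6*I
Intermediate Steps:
K(S) = S + 2*S² (K(S) = (S² + S²) + S = 2*S² + S = S + 2*S²)
1/(y(-153) + K(-106)) = 1/(42*√(-153) - 106*(1 + 2*(-106))) = 1/(42*(3*I*√17) - 106*(1 - 212)) = 1/(126*I*√17 - 106*(-211)) = 1/(126*I*√17 + 22366) = 1/(22366 + 126*I*√17)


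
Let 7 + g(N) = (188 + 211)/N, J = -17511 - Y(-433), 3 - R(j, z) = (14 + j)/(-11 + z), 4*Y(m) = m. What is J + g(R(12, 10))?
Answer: -2017935/116 ≈ -17396.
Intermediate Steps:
Y(m) = m/4
R(j, z) = 3 - (14 + j)/(-11 + z)
J = -69611/4 (J = -17511 - (-433)/4 = -17511 - 1*(-433/4) = -17511 + 433/4 = -69611/4 ≈ -17403.)
g(N) = -7 + 399/N (g(N) = -7 + (188 + 211)/N = -7 + 399/N)
J + g(R(12, 10)) = -69611/4 + (-7 + 399/(((-47 - 1*12 + 3*10)/(-11 + 10)))) = -69611/4 + (-7 + 399/(((-47 - 12 + 30)/(-1)))) = -69611/4 + (-7 + 399/((-1*(-29)))) = -69611/4 + (-7 + 399/29) = -69611/4 + 196/29 = -2017935/116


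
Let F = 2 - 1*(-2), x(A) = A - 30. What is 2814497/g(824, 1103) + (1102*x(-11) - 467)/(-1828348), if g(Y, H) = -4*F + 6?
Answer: -2572939752233/9141740 ≈ -2.8145e+5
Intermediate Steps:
x(A) = -30 + A
F = 4 (F = 2 + 2 = 4)
g(Y, H) = -10 (g(Y, H) = -4*4 + 6 = -16 + 6 = -10)
2814497/g(824, 1103) + (1102*x(-11) - 467)/(-1828348) = 2814497/(-10) + (1102*(-30 - 11) - 467)/(-1828348) = 2814497*(-⅒) + (1102*(-41) - 467)*(-1/1828348) = -2814497/10 + (-45182 - 467)*(-1/1828348) = -2814497/10 - 45649*(-1/1828348) = -2814497/10 + 45649/1828348 = -2572939752233/9141740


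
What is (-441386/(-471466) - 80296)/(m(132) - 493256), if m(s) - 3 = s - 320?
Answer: 18928196275/116320327253 ≈ 0.16272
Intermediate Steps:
m(s) = -317 + s (m(s) = 3 + (s - 320) = 3 + (-320 + s) = -317 + s)
(-441386/(-471466) - 80296)/(m(132) - 493256) = (-441386/(-471466) - 80296)/((-317 + 132) - 493256) = (-441386*(-1/471466) - 80296)/(-185 - 493256) = (220693/235733 - 80296)/(-493441) = -18928196275/235733*(-1/493441) = 18928196275/116320327253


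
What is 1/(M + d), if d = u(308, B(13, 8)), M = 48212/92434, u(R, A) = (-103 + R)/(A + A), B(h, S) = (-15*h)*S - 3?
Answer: 144474342/65880871 ≈ 2.1930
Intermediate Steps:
B(h, S) = -3 - 15*S*h (B(h, S) = -15*S*h - 3 = -3 - 15*S*h)
u(R, A) = (-103 + R)/(2*A) (u(R, A) = (-103 + R)/((2*A)) = (-103 + R)*(1/(2*A)) = (-103 + R)/(2*A))
M = 24106/46217 (M = 48212*(1/92434) = 24106/46217 ≈ 0.52158)
d = -205/3126 (d = (-103 + 308)/(2*(-3 - 15*8*13)) = (½)*205/(-3 - 1560) = (½)*205/(-1563) = (½)*(-1/1563)*205 = -205/3126 ≈ -0.065579)
1/(M + d) = 1/(24106/46217 - 205/3126) = 1/(65880871/144474342) = 144474342/65880871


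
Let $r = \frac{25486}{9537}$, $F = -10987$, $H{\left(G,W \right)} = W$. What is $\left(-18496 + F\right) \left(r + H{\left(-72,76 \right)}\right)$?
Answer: $- \frac{22121035934}{9537} \approx -2.3195 \cdot 10^{6}$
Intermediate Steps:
$r = \frac{25486}{9537}$ ($r = 25486 \cdot \frac{1}{9537} = \frac{25486}{9537} \approx 2.6723$)
$\left(-18496 + F\right) \left(r + H{\left(-72,76 \right)}\right) = \left(-18496 - 10987\right) \left(\frac{25486}{9537} + 76\right) = \left(-29483\right) \frac{750298}{9537} = - \frac{22121035934}{9537}$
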